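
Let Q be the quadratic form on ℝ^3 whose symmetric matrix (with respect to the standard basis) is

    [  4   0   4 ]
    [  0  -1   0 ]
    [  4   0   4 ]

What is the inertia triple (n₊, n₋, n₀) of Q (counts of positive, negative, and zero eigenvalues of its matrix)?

Symmetric row and column elimination reduces A to a congruent diagonal form with pivots 4, -1, 0.
So there are 1 positive, 1 negative, 1 zero pivots.

(1, 1, 1)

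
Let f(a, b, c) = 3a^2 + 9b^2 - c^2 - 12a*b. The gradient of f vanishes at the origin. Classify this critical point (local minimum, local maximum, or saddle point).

saddle point

The Hessian at the origin is H = [[6, -12, 0], [-12, 18, 0], [0, 0, -2]].
Symmetric row and column elimination reduces H to a congruent diagonal form with pivots 6, -6, -2.
That gives 1 positive, 2 negative pivots.
H is indefinite, so the origin is a saddle point.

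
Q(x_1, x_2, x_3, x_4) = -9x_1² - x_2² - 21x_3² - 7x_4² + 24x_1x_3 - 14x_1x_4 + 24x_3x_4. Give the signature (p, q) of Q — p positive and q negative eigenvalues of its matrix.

The associated matrix is A = [[-9, 0, 12, -7], [0, -1, 0, 0], [12, 0, -21, 12], [-7, 0, 12, -7]].
Applying the same elementary operations to the rows and columns of A produces a congruent diagonal matrix with entries -9, -1, -5, -2/15.
That gives 4 negative pivots.

(0, 4)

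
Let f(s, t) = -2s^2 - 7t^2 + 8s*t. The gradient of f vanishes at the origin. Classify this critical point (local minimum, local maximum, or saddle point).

saddle point

The Hessian at the origin is H = [[-4, 8], [8, -14]].
det H = -4·-14 − (8)² = -8 < 0, so H is indefinite.
Therefore the origin is a saddle point.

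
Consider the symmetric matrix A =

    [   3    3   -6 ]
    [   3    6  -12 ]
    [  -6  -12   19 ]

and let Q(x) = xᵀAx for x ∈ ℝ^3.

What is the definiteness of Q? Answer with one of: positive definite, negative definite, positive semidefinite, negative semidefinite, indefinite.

indefinite

Symmetric row and column elimination reduces A to a congruent diagonal form with pivots 3, 3, -5.
That gives 2 positive, 1 negative pivots.
Hence Q is indefinite.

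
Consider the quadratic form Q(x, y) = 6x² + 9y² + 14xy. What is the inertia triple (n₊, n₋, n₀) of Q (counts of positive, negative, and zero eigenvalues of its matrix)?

Write A = [[6, 7], [7, 9]].
Congruent diagonalization of A (simultaneous row and column reduction) yields pivots 6, 5/6.
Counting signs: 2 positive.

(2, 0, 0)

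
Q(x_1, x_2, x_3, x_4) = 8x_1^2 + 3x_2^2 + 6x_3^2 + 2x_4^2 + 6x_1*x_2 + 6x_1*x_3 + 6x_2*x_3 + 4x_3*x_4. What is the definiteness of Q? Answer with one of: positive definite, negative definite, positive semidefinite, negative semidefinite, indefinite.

The symmetric matrix of Q is A = [[8, 3, 3, 0], [3, 3, 3, 0], [3, 3, 6, 2], [0, 0, 2, 2]].
Leading principal minors: Δ_1 = 8, Δ_2 = 15, Δ_3 = 45, Δ_4 = 30.
All leading principal minors are positive, so by Sylvester's criterion Q is positive definite.

positive definite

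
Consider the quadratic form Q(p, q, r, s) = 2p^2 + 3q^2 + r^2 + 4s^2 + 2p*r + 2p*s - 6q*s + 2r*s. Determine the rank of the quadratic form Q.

3

The symmetric matrix is A = [[2, 0, 1, 1], [0, 3, 0, -3], [1, 0, 1, 1], [1, -3, 1, 4]].
Row-reducing A symmetrically gives the diagonal entries 2, 3, 1/2, 0.
Counting signs: 3 positive, 1 zero.
The rank is the number of nonzero pivots: 3.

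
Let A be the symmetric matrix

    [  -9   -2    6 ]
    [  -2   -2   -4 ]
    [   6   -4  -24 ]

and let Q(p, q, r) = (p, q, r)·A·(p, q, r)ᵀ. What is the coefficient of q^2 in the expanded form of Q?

-2

The coefficient of q^2 is the diagonal entry A[2,2] = -2.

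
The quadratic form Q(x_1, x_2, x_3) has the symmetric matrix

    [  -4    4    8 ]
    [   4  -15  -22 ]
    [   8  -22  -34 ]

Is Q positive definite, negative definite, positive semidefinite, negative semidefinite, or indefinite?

Leading principal minors: Δ_1 = -4, Δ_2 = 44, Δ_3 = -8.
The signs alternate starting with Δ_1 < 0, so by Sylvester's criterion Q is negative definite.

negative definite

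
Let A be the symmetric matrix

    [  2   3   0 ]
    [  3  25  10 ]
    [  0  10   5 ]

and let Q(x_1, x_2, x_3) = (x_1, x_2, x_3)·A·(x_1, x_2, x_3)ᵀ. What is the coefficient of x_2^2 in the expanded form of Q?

25

The coefficient of x_2^2 is the diagonal entry A[2,2] = 25.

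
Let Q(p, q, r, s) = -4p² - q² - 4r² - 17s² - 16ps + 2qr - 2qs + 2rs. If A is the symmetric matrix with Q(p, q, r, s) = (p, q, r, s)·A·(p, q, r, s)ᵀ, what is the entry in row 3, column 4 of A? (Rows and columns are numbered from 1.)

The coefficient of r·s in Q is 2. For a symmetric A this equals A[3,4] + A[4,3] = 2·A[3,4].
So A[3,4] = 2/2 = 1.

1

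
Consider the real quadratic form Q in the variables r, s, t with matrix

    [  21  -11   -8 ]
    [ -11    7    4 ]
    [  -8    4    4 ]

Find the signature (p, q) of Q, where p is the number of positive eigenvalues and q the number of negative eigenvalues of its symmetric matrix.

(3, 0)

Symmetric row and column elimination reduces A to a congruent diagonal form with pivots 21, 26/21, 12/13.
So there are 3 positive pivots.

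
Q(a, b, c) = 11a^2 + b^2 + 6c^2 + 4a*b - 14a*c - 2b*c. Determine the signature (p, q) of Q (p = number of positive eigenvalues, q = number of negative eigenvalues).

Write A = [[11, 2, -7], [2, 1, -1], [-7, -1, 6]].
Applying the same elementary operations to the rows and columns of A produces a congruent diagonal matrix with entries 11, 7/11, 10/7.
So there are 3 positive pivots.

(3, 0)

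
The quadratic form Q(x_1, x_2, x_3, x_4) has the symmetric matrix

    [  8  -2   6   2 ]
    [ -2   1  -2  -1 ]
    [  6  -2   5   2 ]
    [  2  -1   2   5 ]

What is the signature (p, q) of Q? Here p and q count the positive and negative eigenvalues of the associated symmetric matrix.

(3, 0)

Congruent diagonalization of A (simultaneous row and column reduction) yields pivots 8, 1/2, 0, 4.
Counting signs: 3 positive, 1 zero.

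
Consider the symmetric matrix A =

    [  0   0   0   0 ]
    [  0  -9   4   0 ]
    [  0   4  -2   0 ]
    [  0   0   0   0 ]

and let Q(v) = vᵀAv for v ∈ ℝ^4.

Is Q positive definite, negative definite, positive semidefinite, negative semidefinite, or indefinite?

negative semidefinite

Applying the same elementary operations to the rows and columns of A produces a congruent diagonal matrix with entries 0, -9, -2/9, 0.
That gives 2 negative, 2 zero pivots.
Hence Q is negative semidefinite.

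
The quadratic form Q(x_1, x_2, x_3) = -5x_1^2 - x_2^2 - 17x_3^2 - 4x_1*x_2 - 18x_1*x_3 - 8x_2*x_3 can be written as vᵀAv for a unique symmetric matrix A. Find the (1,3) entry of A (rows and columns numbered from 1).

-9

The coefficient of x_1·x_3 in Q is -18. For a symmetric A this equals A[1,3] + A[3,1] = 2·A[1,3].
So A[1,3] = -18/2 = -9.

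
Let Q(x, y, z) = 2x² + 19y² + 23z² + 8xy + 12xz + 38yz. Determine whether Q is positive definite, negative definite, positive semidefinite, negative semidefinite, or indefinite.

The symmetric matrix of Q is A = [[2, 4, 6], [4, 19, 19], [6, 19, 23]].
Leading principal minors: Δ_1 = 2, Δ_2 = 22, Δ_3 = 12.
All leading principal minors are positive, so by Sylvester's criterion Q is positive definite.

positive definite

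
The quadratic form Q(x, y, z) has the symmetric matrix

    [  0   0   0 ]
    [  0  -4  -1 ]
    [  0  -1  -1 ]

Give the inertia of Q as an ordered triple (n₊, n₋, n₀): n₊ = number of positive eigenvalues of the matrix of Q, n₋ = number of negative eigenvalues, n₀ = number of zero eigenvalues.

Applying the same elementary operations to the rows and columns of A produces a congruent diagonal matrix with entries 0, -4, -3/4.
That gives 2 negative, 1 zero pivots.

(0, 2, 1)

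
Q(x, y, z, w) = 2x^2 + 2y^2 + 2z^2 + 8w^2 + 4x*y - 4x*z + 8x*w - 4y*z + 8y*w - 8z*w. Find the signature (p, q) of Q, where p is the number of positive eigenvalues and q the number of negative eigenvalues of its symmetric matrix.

The associated matrix is A = [[2, 2, -2, 4], [2, 2, -2, 4], [-2, -2, 2, -4], [4, 4, -4, 8]].
Applying the same elementary operations to the rows and columns of A produces a congruent diagonal matrix with entries 2, 0, 0, 0.
That gives 1 positive, 3 zero pivots.

(1, 0)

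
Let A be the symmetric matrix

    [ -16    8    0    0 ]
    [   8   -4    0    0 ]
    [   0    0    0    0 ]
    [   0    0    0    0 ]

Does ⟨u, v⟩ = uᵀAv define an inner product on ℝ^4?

Row-reducing A symmetrically gives the diagonal entries -16, 0, 0, 0.
So there are 1 negative, 3 zero pivots.
Hence Q is negative semidefinite.
⟨·,·⟩ is an inner product exactly when A is positive definite.

no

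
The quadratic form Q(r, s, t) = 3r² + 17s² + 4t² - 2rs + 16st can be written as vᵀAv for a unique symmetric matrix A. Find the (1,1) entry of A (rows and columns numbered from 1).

The coefficient of r² in Q is 3, and that is exactly A[1,1].

3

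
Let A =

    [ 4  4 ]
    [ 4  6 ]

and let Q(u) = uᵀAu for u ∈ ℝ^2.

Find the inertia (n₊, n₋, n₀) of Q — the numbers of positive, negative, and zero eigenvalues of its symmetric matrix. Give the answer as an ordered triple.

(2, 0, 0)

Symmetric row and column elimination reduces A to a congruent diagonal form with pivots 4, 2.
So there are 2 positive pivots.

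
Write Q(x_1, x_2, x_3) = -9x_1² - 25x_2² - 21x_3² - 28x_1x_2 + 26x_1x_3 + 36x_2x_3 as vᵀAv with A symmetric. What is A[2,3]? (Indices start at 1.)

The coefficient of x_2·x_3 in Q is 36. For a symmetric A this equals A[2,3] + A[3,2] = 2·A[2,3].
So A[2,3] = 36/2 = 18.

18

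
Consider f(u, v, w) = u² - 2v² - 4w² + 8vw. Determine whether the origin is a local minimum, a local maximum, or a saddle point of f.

The Hessian at the origin is H = [[2, 0, 0], [0, -4, 8], [0, 8, -8]].
An LDLᵀ factorisation of H has diagonal entries 2, -4, 8.
That gives 2 positive, 1 negative pivots.
H is indefinite, so the origin is a saddle point.

saddle point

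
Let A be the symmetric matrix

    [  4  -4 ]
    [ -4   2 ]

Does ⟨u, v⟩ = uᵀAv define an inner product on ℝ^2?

no

For the 2×2 matrix [[4, -4], [-4, 2]]: det = 4·2 − (-4)² = -8, trace = 6.
det < 0 so the eigenvalues have opposite signs; the form is indefinite.
⟨·,·⟩ is an inner product exactly when A is positive definite.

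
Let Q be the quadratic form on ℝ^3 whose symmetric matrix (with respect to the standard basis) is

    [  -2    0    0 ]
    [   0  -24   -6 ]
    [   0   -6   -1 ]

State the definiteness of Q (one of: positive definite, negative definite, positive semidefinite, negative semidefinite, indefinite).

indefinite

An LDLᵀ factorisation of A has diagonal entries -2, -24, 1/2.
So there are 1 positive, 2 negative pivots.
Hence Q is indefinite.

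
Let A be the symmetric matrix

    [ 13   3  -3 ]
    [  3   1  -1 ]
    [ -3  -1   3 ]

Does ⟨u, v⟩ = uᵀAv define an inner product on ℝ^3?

Congruent diagonalization of A (simultaneous row and column reduction) yields pivots 13, 4/13, 2.
That gives 3 positive pivots.
Hence Q is positive definite.
⟨·,·⟩ is an inner product exactly when A is positive definite.

yes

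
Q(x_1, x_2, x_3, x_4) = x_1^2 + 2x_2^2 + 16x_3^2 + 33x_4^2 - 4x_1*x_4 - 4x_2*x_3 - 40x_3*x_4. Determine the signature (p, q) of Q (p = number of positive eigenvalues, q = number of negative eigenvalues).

(4, 0)

The associated matrix is A = [[1, 0, 0, -2], [0, 2, -2, 0], [0, -2, 16, -20], [-2, 0, -20, 33]].
An LDLᵀ factorisation of A has diagonal entries 1, 2, 14, 3/7.
That gives 4 positive pivots.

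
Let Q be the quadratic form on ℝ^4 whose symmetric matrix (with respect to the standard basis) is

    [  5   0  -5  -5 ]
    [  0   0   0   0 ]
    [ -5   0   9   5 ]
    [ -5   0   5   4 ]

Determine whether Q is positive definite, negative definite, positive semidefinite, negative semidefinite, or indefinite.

indefinite

Row-reducing A symmetrically gives the diagonal entries 5, 0, 4, -1.
So there are 2 positive, 1 negative, 1 zero pivots.
Hence Q is indefinite.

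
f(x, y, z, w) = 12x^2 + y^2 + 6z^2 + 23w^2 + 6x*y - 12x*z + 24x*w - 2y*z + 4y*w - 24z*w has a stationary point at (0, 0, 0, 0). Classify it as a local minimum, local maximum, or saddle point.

The Hessian at the origin is H = [[24, 6, -12, 24], [6, 2, -2, 4], [-12, -2, 12, -24], [24, 4, -24, 46]].
Symmetric row and column elimination reduces H to a congruent diagonal form with pivots 24, 1/2, 4, -2.
That gives 3 positive, 1 negative pivots.
H is indefinite, so the origin is a saddle point.

saddle point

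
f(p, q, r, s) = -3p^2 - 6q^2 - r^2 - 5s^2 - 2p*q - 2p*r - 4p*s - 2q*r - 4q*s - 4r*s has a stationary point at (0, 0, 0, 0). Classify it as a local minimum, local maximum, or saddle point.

local maximum

The Hessian at the origin is H = [[-6, -2, -2, -4], [-2, -12, -2, -4], [-2, -2, -2, -4], [-4, -4, -4, -10]].
Row-reducing H symmetrically gives the diagonal entries -6, -34/3, -20/17, -2.
That gives 4 negative pivots.
H is negative definite, so the origin is a strict local maximum.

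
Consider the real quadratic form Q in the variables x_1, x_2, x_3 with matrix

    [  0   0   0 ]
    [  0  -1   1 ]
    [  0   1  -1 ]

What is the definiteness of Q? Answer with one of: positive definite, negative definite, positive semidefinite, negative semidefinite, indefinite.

negative semidefinite

Applying the same elementary operations to the rows and columns of A produces a congruent diagonal matrix with entries 0, -1, 0.
So there are 1 negative, 2 zero pivots.
Hence Q is negative semidefinite.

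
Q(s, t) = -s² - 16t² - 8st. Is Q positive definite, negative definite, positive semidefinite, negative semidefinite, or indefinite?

The associated matrix is A = [[-1, -4], [-4, -16]].
Congruent diagonalization of A (simultaneous row and column reduction) yields pivots -1, 0.
Counting signs: 1 negative, 1 zero.
Hence Q is negative semidefinite.

negative semidefinite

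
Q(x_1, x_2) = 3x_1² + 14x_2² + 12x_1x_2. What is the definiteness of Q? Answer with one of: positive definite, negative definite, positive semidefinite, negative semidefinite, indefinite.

The symmetric matrix of Q is [[3, 6], [6, 14]].
For the 2×2 matrix [[3, 6], [6, 14]]: det = 3·14 − (6)² = 6, trace = 17.
det > 0 so both eigenvalues share the sign of the trace; trace = 17 > 0 ⇒ both positive.

positive definite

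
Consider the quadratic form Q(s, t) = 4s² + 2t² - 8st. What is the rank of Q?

Write A = [[4, -4], [-4, 2]].
An LDLᵀ factorisation of A has diagonal entries 4, -2.
So there are 1 positive, 1 negative pivots.
The rank is the number of nonzero pivots: 2.

2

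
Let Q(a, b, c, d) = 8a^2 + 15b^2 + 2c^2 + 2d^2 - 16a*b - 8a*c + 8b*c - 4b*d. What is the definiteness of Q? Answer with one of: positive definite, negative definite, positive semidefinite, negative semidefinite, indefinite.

positive semidefinite

Write A = [[8, -8, -4, 0], [-8, 15, 4, -2], [-4, 4, 2, 0], [0, -2, 0, 2]].
Row-reducing A symmetrically gives the diagonal entries 8, 7, 0, 10/7.
That gives 3 positive, 1 zero pivots.
Hence Q is positive semidefinite.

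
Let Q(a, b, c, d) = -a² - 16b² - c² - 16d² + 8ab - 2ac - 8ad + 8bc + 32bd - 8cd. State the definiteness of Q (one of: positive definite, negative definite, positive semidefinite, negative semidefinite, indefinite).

negative semidefinite

Write A = [[-1, 4, -1, -4], [4, -16, 4, 16], [-1, 4, -1, -4], [-4, 16, -4, -16]].
Applying the same elementary operations to the rows and columns of A produces a congruent diagonal matrix with entries -1, 0, 0, 0.
So there are 1 negative, 3 zero pivots.
Hence Q is negative semidefinite.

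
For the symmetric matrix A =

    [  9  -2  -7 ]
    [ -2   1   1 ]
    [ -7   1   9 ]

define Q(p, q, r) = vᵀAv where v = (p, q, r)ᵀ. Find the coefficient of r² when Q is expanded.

9

The coefficient of r² is the diagonal entry A[3,3] = 9.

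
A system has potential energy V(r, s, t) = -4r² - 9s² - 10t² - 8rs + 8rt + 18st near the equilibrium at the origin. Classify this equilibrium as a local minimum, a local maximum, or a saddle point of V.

The Hessian at the origin is H = [[-8, -8, 8], [-8, -18, 18], [8, 18, -20]].
An LDLᵀ factorisation of H has diagonal entries -8, -10, -2.
That gives 3 negative pivots.
H is negative definite, so the origin is a strict local maximum.

local maximum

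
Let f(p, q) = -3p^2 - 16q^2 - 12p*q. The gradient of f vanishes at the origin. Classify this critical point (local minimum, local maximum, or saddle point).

local maximum

The Hessian at the origin is H = [[-6, -12], [-12, -32]].
det H = -6·-32 − (-12)² = 48 > 0 and H[1,1] = -6 < 0, so H is negative definite.
Therefore the origin is a local maximum.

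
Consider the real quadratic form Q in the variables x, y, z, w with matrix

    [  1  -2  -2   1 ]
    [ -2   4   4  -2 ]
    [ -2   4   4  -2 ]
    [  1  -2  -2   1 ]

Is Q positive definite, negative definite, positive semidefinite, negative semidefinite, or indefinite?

positive semidefinite

Applying the same elementary operations to the rows and columns of A produces a congruent diagonal matrix with entries 1, 0, 0, 0.
So there are 1 positive, 3 zero pivots.
Hence Q is positive semidefinite.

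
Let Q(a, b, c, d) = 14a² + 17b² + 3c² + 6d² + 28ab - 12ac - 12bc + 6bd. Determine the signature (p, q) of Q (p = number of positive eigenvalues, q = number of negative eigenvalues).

Write A = [[14, 14, -6, 0], [14, 17, -6, 3], [-6, -6, 3, 0], [0, 3, 0, 6]].
Congruent diagonalization of A (simultaneous row and column reduction) yields pivots 14, 3, 3/7, 3.
Counting signs: 4 positive.

(4, 0)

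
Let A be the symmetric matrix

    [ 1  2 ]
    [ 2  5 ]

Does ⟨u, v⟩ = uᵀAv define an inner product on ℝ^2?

yes

Row-reducing A symmetrically gives the diagonal entries 1, 1.
That gives 2 positive pivots.
Hence Q is positive definite.
⟨·,·⟩ is an inner product exactly when A is positive definite.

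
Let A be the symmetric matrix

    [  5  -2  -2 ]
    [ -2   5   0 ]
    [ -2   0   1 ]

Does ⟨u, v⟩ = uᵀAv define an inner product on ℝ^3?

yes

An LDLᵀ factorisation of A has diagonal entries 5, 21/5, 1/21.
Counting signs: 3 positive.
Hence Q is positive definite.
⟨·,·⟩ is an inner product exactly when A is positive definite.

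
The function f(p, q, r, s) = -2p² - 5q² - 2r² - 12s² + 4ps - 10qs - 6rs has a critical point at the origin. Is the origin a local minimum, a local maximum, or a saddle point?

The Hessian at the origin is H = [[-4, 0, 0, 4], [0, -10, 0, -10], [0, 0, -4, -6], [4, -10, -6, -24]].
Applying the same elementary operations to the rows and columns of H produces a congruent diagonal matrix with entries -4, -10, -4, -1.
Counting signs: 4 negative.
H is negative definite, so the origin is a strict local maximum.

local maximum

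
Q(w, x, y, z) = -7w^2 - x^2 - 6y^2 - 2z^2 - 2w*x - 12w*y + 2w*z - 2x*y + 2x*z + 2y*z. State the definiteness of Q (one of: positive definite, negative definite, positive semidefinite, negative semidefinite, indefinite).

The symmetric matrix of Q is A = [[-7, -1, -6, 1], [-1, -1, -1, 1], [-6, -1, -6, 1], [1, 1, 1, -2]].
Leading principal minors: Δ_1 = -7, Δ_2 = 6, Δ_3 = -5, Δ_4 = 5.
The signs alternate starting with Δ_1 < 0, so by Sylvester's criterion Q is negative definite.

negative definite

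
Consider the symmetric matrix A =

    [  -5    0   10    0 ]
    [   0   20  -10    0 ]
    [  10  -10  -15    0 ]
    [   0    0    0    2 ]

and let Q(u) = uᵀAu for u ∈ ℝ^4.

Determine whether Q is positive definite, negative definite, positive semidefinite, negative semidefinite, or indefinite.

indefinite

Row-reducing A symmetrically gives the diagonal entries -5, 20, 0, 2.
Counting signs: 2 positive, 1 negative, 1 zero.
Hence Q is indefinite.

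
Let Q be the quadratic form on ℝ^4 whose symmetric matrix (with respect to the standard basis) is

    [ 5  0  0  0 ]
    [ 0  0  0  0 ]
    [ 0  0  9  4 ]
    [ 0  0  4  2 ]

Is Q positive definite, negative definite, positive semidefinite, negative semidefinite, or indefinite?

positive semidefinite

Congruent diagonalization of A (simultaneous row and column reduction) yields pivots 5, 0, 9, 2/9.
That gives 3 positive, 1 zero pivots.
Hence Q is positive semidefinite.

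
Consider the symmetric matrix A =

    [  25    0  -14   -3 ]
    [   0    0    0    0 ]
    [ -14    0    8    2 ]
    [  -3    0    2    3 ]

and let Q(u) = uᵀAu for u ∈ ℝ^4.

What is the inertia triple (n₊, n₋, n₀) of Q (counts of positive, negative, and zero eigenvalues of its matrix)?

Congruent diagonalization of A (simultaneous row and column reduction) yields pivots 25, 0, 4/25, 2.
So there are 3 positive, 1 zero pivots.

(3, 0, 1)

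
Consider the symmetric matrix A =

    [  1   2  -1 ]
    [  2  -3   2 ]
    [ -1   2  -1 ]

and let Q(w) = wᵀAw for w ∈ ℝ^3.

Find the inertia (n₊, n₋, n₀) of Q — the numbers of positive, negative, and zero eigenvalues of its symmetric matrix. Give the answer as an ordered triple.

(2, 1, 0)

Row-reducing A symmetrically gives the diagonal entries 1, -7, 2/7.
That gives 2 positive, 1 negative pivots.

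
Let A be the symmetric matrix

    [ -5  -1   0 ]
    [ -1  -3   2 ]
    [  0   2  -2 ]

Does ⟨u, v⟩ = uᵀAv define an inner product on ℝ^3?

no

Leading principal minors: Δ_1 = -5, Δ_2 = 14, Δ_3 = -8.
The signs alternate starting with Δ_1 < 0, so by Sylvester's criterion Q is negative definite.
⟨·,·⟩ is an inner product exactly when A is positive definite.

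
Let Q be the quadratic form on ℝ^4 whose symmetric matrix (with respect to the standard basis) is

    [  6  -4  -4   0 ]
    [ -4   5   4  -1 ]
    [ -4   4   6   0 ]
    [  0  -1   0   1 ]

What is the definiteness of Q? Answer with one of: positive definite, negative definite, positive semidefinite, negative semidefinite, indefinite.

positive definite

Leading principal minors: Δ_1 = 6, Δ_2 = 14, Δ_3 = 36, Δ_4 = 16.
All leading principal minors are positive, so by Sylvester's criterion Q is positive definite.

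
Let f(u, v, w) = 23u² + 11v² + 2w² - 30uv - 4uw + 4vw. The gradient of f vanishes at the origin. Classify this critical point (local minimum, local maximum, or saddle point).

The Hessian at the origin is H = [[46, -30, -4], [-30, 22, 4], [-4, 4, 4]].
Symmetric row and column elimination reduces H to a congruent diagonal form with pivots 46, 56/23, 20/7.
Counting signs: 3 positive.
H is positive definite, so the origin is a strict local minimum.

local minimum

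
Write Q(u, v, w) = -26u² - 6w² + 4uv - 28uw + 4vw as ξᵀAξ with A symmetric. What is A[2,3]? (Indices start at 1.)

2

The coefficient of v·w in Q is 4. For a symmetric A this equals A[2,3] + A[3,2] = 2·A[2,3].
So A[2,3] = 4/2 = 2.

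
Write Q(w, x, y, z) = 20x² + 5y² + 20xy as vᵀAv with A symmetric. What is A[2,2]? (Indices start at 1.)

The coefficient of x² in Q is 20, and that is exactly A[2,2].

20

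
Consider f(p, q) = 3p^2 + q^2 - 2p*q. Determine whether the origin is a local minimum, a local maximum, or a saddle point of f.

local minimum

The Hessian at the origin is H = [[6, -2], [-2, 2]].
det H = 6·2 − (-2)² = 8 > 0 and H[1,1] = 6 > 0, so H is positive definite.
Therefore the origin is a local minimum.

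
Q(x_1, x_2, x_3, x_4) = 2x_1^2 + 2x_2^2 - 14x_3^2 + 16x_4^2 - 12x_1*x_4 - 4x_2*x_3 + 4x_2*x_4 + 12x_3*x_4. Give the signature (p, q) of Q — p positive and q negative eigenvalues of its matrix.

(2, 1)

The symmetric matrix is A = [[2, 0, 0, -6], [0, 2, -2, 2], [0, -2, -14, 6], [-6, 2, 6, 16]].
Symmetric row and column elimination reduces A to a congruent diagonal form with pivots 2, 2, -16, 0.
So there are 2 positive, 1 negative, 1 zero pivots.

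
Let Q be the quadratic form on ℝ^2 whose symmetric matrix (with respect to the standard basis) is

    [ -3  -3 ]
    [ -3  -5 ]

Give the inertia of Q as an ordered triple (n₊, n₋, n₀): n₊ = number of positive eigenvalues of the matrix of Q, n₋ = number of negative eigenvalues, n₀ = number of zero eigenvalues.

(0, 2, 0)

An LDLᵀ factorisation of A has diagonal entries -3, -2.
That gives 2 negative pivots.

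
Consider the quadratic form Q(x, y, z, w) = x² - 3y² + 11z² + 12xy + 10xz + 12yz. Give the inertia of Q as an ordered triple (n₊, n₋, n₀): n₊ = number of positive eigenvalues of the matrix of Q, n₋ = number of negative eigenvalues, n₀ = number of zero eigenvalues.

(2, 1, 1)

The symmetric matrix is A = [[1, 6, 5, 0], [6, -3, 6, 0], [5, 6, 11, 0], [0, 0, 0, 0]].
Congruent diagonalization of A (simultaneous row and column reduction) yields pivots 1, -39, 10/13, 0.
That gives 2 positive, 1 negative, 1 zero pivots.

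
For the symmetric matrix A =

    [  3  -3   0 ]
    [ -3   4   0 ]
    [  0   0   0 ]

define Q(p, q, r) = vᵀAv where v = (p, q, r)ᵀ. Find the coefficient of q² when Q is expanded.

The coefficient of q² is the diagonal entry A[2,2] = 4.

4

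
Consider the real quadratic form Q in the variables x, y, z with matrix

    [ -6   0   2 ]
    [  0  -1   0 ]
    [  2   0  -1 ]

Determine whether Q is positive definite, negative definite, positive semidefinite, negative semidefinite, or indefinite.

negative definite

Leading principal minors: Δ_1 = -6, Δ_2 = 6, Δ_3 = -2.
The signs alternate starting with Δ_1 < 0, so by Sylvester's criterion Q is negative definite.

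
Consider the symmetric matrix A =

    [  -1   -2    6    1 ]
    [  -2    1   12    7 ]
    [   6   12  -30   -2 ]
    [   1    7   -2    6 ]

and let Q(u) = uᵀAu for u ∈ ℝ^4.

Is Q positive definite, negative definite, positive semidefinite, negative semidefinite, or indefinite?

Congruent diagonalization of A (simultaneous row and column reduction) yields pivots -1, 5, 6, -2/3.
Counting signs: 2 positive, 2 negative.
Hence Q is indefinite.

indefinite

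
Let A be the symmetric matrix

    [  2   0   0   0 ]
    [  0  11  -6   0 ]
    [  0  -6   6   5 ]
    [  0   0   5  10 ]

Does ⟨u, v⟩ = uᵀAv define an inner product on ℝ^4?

Leading principal minors: Δ_1 = 2, Δ_2 = 22, Δ_3 = 60, Δ_4 = 50.
All leading principal minors are positive, so by Sylvester's criterion Q is positive definite.
⟨·,·⟩ is an inner product exactly when A is positive definite.

yes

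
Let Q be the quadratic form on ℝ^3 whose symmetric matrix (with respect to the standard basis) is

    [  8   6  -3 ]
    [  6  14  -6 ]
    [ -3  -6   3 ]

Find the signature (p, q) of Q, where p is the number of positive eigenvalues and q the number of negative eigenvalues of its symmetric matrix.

(3, 0)

Row-reducing A symmetrically gives the diagonal entries 8, 19/2, 15/38.
Counting signs: 3 positive.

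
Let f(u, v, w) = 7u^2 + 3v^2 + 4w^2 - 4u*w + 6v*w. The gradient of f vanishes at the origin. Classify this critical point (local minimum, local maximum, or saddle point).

local minimum

The Hessian at the origin is H = [[14, 0, -4], [0, 6, 6], [-4, 6, 8]].
An LDLᵀ factorisation of H has diagonal entries 14, 6, 6/7.
That gives 3 positive pivots.
H is positive definite, so the origin is a strict local minimum.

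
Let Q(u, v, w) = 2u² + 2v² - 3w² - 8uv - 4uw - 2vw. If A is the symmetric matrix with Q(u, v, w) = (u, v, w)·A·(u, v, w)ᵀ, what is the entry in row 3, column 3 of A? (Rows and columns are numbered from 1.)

-3

The coefficient of w² in Q is -3, and that is exactly A[3,3].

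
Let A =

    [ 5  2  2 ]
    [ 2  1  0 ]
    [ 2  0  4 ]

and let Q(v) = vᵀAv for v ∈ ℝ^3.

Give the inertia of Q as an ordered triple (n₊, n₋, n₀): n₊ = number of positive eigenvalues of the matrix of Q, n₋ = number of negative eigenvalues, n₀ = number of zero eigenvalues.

(2, 0, 1)

Congruent diagonalization of A (simultaneous row and column reduction) yields pivots 5, 1/5, 0.
That gives 2 positive, 1 zero pivots.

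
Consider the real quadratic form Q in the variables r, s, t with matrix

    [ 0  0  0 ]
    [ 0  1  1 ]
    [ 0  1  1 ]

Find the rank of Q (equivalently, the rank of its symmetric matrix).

Applying the same elementary operations to the rows and columns of A produces a congruent diagonal matrix with entries 0, 1, 0.
Counting signs: 1 positive, 2 zero.
The rank is the number of nonzero pivots: 1.

1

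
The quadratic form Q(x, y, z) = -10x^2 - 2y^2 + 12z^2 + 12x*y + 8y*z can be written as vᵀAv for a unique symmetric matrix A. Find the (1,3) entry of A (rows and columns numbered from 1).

The coefficient of x·z in Q is 0. For a symmetric A this equals A[1,3] + A[3,1] = 2·A[1,3].
So A[1,3] = 0/2 = 0.

0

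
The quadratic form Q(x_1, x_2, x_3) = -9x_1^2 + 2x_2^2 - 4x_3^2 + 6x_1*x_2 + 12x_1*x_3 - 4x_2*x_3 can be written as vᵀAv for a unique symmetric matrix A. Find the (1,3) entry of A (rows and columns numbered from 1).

6

The coefficient of x_1·x_3 in Q is 12. For a symmetric A this equals A[1,3] + A[3,1] = 2·A[1,3].
So A[1,3] = 12/2 = 6.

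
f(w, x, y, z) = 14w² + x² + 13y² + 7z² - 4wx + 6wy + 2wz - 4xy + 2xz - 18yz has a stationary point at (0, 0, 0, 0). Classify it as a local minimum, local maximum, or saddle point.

The Hessian at the origin is H = [[28, -4, 6, 2], [-4, 2, -4, 2], [6, -4, 26, -18], [2, 2, -18, 14]].
Congruent diagonalization of H (simultaneous row and column reduction) yields pivots 28, 10/7, 89/5, 10/89.
That gives 4 positive pivots.
H is positive definite, so the origin is a strict local minimum.

local minimum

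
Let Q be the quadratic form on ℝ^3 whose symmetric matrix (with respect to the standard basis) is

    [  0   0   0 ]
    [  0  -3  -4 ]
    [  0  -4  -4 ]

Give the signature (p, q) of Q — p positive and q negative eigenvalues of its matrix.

Congruent diagonalization of A (simultaneous row and column reduction) yields pivots 0, -3, 4/3.
So there are 1 positive, 1 negative, 1 zero pivots.

(1, 1)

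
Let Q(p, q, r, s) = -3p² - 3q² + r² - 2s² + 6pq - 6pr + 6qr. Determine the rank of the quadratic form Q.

The associated matrix is A = [[-3, 3, -3, 0], [3, -3, 3, 0], [-3, 3, 1, 0], [0, 0, 0, -2]].
Symmetric row and column elimination reduces A to a congruent diagonal form with pivots -3, 0, 4, -2.
Counting signs: 1 positive, 2 negative, 1 zero.
The rank is the number of nonzero pivots: 3.

3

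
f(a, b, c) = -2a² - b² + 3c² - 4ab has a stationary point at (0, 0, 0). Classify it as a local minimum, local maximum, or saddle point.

The Hessian at the origin is H = [[-4, -4, 0], [-4, -2, 0], [0, 0, 6]].
An LDLᵀ factorisation of H has diagonal entries -4, 2, 6.
Counting signs: 2 positive, 1 negative.
H is indefinite, so the origin is a saddle point.

saddle point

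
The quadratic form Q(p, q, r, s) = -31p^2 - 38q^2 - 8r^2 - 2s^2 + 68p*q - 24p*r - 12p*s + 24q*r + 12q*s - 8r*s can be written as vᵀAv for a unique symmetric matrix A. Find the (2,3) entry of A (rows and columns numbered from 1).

The coefficient of q·r in Q is 24. For a symmetric A this equals A[2,3] + A[3,2] = 2·A[2,3].
So A[2,3] = 24/2 = 12.

12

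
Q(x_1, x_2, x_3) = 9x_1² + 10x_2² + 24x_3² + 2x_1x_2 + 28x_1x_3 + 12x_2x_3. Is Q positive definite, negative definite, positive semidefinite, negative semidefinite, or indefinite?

positive definite

The symmetric matrix is A = [[9, 1, 14], [1, 10, 6], [14, 6, 24]].
Row-reducing A symmetrically gives the diagonal entries 9, 89/9, 20/89.
So there are 3 positive pivots.
Hence Q is positive definite.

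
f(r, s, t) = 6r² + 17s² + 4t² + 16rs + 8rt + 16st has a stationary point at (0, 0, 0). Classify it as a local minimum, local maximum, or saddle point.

The Hessian at the origin is H = [[12, 16, 8], [16, 34, 16], [8, 16, 8]].
An LDLᵀ factorisation of H has diagonal entries 12, 38/3, 8/19.
So there are 3 positive pivots.
H is positive definite, so the origin is a strict local minimum.

local minimum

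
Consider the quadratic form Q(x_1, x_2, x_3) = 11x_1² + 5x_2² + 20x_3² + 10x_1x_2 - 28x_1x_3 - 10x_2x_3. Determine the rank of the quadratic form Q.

Write A = [[11, 5, -14], [5, 5, -5], [-14, -5, 20]].
Congruent diagonalization of A (simultaneous row and column reduction) yields pivots 11, 30/11, 3/2.
Counting signs: 3 positive.
The rank is the number of nonzero pivots: 3.

3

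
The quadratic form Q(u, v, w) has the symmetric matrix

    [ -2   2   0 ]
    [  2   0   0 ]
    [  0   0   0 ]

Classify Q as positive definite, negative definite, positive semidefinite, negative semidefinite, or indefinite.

indefinite

Congruent diagonalization of A (simultaneous row and column reduction) yields pivots -2, 2, 0.
So there are 1 positive, 1 negative, 1 zero pivots.
Hence Q is indefinite.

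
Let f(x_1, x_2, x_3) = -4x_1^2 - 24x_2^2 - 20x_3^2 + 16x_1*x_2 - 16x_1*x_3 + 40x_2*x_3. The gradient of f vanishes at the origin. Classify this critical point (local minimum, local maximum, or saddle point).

local maximum

The Hessian at the origin is H = [[-8, 16, -16], [16, -48, 40], [-16, 40, -40]].
Row-reducing H symmetrically gives the diagonal entries -8, -16, -4.
That gives 3 negative pivots.
H is negative definite, so the origin is a strict local maximum.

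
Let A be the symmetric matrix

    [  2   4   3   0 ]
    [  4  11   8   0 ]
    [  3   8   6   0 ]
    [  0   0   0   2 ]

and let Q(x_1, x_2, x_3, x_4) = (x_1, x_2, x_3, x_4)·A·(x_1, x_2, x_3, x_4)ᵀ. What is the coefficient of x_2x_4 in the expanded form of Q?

The coefficient of x_2x_4 is A[2,4] + A[4,2] = 2·0 = 0.

0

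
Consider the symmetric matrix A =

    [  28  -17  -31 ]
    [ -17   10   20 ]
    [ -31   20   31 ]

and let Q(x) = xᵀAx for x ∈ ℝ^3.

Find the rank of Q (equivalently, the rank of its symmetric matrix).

Applying the same elementary operations to the rows and columns of A produces a congruent diagonal matrix with entries 28, -9/28, 1.
That gives 2 positive, 1 negative pivots.
The rank is the number of nonzero pivots: 3.

3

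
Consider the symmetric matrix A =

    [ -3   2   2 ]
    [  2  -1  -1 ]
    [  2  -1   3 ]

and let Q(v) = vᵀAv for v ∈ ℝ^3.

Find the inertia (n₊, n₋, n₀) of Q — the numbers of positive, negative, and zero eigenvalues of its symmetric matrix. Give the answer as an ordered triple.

An LDLᵀ factorisation of A has diagonal entries -3, 1/3, 4.
So there are 2 positive, 1 negative pivots.

(2, 1, 0)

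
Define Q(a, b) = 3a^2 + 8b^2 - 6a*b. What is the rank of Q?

2

The symmetric matrix is A = [[3, -3], [-3, 8]].
Applying the same elementary operations to the rows and columns of A produces a congruent diagonal matrix with entries 3, 5.
So there are 2 positive pivots.
The rank is the number of nonzero pivots: 2.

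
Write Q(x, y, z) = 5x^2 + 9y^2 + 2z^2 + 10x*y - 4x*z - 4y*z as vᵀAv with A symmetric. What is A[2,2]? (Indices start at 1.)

The coefficient of y^2 in Q is 9, and that is exactly A[2,2].

9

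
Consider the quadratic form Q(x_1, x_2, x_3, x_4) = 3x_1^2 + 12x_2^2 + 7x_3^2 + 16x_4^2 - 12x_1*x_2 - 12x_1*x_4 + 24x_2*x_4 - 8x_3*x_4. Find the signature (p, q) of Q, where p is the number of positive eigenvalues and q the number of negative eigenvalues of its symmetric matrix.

The associated matrix is A = [[3, -6, 0, -6], [-6, 12, 0, 12], [0, 0, 7, -4], [-6, 12, -4, 16]].
Symmetric row and column elimination reduces A to a congruent diagonal form with pivots 3, 0, 7, 12/7.
So there are 3 positive, 1 zero pivots.

(3, 0)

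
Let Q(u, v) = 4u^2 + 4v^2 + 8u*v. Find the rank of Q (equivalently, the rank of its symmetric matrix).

1

Write A = [[4, 4], [4, 4]].
Applying the same elementary operations to the rows and columns of A produces a congruent diagonal matrix with entries 4, 0.
So there are 1 positive, 1 zero pivots.
The rank is the number of nonzero pivots: 1.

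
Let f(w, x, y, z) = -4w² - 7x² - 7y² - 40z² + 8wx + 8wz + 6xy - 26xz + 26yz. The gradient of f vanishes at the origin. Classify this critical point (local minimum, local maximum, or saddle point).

The Hessian at the origin is H = [[-8, 8, 0, 8], [8, -14, 6, -26], [0, 6, -14, 26], [8, -26, 26, -80]].
Symmetric row and column elimination reduces H to a congruent diagonal form with pivots -8, -6, -8, -10.
Counting signs: 4 negative.
H is negative definite, so the origin is a strict local maximum.

local maximum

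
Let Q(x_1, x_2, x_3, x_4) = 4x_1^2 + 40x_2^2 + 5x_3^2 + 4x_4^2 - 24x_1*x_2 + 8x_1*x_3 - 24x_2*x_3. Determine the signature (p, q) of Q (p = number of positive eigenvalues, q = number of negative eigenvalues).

(4, 0)

The symmetric matrix is A = [[4, -12, 4, 0], [-12, 40, -12, 0], [4, -12, 5, 0], [0, 0, 0, 4]].
Applying the same elementary operations to the rows and columns of A produces a congruent diagonal matrix with entries 4, 4, 1, 4.
So there are 4 positive pivots.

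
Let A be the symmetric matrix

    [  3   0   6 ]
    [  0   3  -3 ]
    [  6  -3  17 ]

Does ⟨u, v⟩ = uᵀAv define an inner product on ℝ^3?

yes

An LDLᵀ factorisation of A has diagonal entries 3, 3, 2.
Counting signs: 3 positive.
Hence Q is positive definite.
⟨·,·⟩ is an inner product exactly when A is positive definite.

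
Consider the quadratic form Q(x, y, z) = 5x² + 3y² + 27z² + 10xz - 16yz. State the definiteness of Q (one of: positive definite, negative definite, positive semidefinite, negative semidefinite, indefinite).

The symmetric matrix of Q is A = [[5, 0, 5], [0, 3, -8], [5, -8, 27]].
Leading principal minors: Δ_1 = 5, Δ_2 = 15, Δ_3 = 10.
All leading principal minors are positive, so by Sylvester's criterion Q is positive definite.

positive definite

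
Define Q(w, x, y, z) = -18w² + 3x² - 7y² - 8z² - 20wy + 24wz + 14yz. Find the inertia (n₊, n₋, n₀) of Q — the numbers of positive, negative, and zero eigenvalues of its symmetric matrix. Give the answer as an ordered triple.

(2, 2, 0)

The associated matrix is A = [[-18, 0, -10, 12], [0, 3, 0, 0], [-10, 0, -7, 7], [12, 0, 7, -8]].
Applying the same elementary operations to the rows and columns of A produces a congruent diagonal matrix with entries -18, 3, -13/9, 1/13.
So there are 2 positive, 2 negative pivots.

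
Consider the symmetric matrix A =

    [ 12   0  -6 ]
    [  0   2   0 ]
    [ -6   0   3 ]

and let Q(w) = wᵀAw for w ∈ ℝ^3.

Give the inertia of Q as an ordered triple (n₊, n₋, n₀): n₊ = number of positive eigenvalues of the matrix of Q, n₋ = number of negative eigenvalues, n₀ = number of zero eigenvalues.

Congruent diagonalization of A (simultaneous row and column reduction) yields pivots 12, 2, 0.
So there are 2 positive, 1 zero pivots.

(2, 0, 1)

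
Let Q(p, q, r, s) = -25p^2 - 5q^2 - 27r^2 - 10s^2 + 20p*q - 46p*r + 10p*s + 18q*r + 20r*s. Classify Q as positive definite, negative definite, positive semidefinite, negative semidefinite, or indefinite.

The symmetric matrix of Q is A = [[-25, 10, -23, 5], [10, -5, 9, 0], [-23, 9, -27, 10], [5, 0, 10, -10]].
Leading principal minors: Δ_1 = -25, Δ_2 = 25, Δ_3 = -145, Δ_4 = 100.
The signs alternate starting with Δ_1 < 0, so by Sylvester's criterion Q is negative definite.

negative definite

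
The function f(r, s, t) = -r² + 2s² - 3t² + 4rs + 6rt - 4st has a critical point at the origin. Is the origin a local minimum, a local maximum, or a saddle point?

The Hessian at the origin is H = [[-2, 4, 6], [4, 4, -4], [6, -4, -6]].
Congruent diagonalization of H (simultaneous row and column reduction) yields pivots -2, 12, 20/3.
Counting signs: 2 positive, 1 negative.
H is indefinite, so the origin is a saddle point.

saddle point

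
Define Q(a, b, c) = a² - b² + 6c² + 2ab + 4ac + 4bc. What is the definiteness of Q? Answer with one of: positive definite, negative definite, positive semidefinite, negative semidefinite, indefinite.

indefinite

The associated matrix is A = [[1, 1, 2], [1, -1, 2], [2, 2, 6]].
Symmetric row and column elimination reduces A to a congruent diagonal form with pivots 1, -2, 2.
So there are 2 positive, 1 negative pivots.
Hence Q is indefinite.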